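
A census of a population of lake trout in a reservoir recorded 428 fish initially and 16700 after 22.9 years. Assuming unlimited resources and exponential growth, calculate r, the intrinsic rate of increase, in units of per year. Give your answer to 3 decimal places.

0.160 per year

From N(t) = N₀·e^(rt): e^(r·22.9) = 16700/428 = 39.019.
r·22.9 = ln(39.019) = 3.664, so r = 3.664/22.9 = 0.16.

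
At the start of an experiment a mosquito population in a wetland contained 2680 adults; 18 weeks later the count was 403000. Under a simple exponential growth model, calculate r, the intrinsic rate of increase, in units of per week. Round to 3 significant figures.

From N(t) = N₀·e^(rt): e^(r·18) = 403000/2680 = 150.37.
r·18 = ln(150.37) = 5.0131, so r = 5.0131/18 = 0.27851.

0.279 per week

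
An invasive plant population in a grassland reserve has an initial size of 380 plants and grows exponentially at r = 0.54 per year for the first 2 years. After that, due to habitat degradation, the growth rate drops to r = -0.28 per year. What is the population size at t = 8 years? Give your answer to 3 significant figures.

209 plants

Phase 1: N(2) = 380·e^(0.54×2) = 380·e^1.08 = 1118.98.
Phase 2 runs for 8 − 2 = 6 years at r = -0.28.
N(8) = 1118.98·e^(-0.28×6) = 1118.98·e^-1.68 = 208.548.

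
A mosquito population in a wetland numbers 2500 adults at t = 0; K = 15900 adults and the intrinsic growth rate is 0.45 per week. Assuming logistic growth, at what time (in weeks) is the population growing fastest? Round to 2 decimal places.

Logistic growth is fastest at N = K/2 = 7950.
A = (K − N₀)/N₀ = 5.36. Set K/(1 + A·e^(−rt)) = K/2 → A·e^(−rt) = 1.
e^(−0.45t) = 1/5.36 = 0.186567, so t = ln(5.36)/0.45 = 1.679/0.45 = 3.731.

3.73 weeks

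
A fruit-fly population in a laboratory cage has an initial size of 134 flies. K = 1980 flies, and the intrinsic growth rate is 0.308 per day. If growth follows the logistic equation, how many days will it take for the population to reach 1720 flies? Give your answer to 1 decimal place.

A = (K − N₀)/N₀ = (1980 − 134)/134 = 13.776.
Solve 1980/(1 + 13.776·e^(−0.308t)) = 1720: 1 + 13.776·e^(−0.308t) = 1.1512, so e^(−0.308t) = 0.0109728.
−0.308·t = ln(0.0109728) = -4.5123, so t = 4.5123/0.308 = 14.65.

14.7 days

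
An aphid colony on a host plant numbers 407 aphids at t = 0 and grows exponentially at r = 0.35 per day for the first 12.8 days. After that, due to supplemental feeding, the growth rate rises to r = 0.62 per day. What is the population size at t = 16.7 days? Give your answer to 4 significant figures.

Phase 1: N(12.8) = 407·e^(0.35×12.8) = 407·e^4.48 = 35911.5.
Phase 2 runs for 16.7 − 12.8 = 3.9 days at r = 0.62.
N(16.7) = 35911.5·e^(0.62×3.9) = 35911.5·e^2.418 = 403049.

403000 aphids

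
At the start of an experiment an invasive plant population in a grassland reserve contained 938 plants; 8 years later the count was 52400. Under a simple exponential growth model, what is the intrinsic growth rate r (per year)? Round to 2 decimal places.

0.50 per year

From N(t) = N₀·e^(rt): e^(r·8) = 52400/938 = 55.864.
r·8 = ln(55.864) = 4.0229, so r = 4.0229/8 = 0.50286.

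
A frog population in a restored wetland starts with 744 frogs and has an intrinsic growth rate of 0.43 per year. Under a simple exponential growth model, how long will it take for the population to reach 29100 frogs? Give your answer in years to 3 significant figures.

Set N₀·e^(rt) = 29100: e^(0.43·t) = 29100/744 = 39.113.
0.43·t = ln(39.113) = 3.6665, so t = 3.6665/0.43 = 8.5266.

8.53 years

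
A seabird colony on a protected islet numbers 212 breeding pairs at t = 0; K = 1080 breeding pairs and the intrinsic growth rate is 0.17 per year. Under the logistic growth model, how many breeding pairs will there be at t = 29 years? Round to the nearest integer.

A = (K − N₀)/N₀ = (1080 − 212)/212 = 4.0943.
N(t) = K/(1 + A·e^(−rt)) = 1080/(1 + 4.0943×e^(−0.17×29)).
e^(−4.93) = 0.0072265; denominator = 1 + 4.0943×0.0072265 = 1.0296.
N = 1080/1.0296 = 1048.96.

1049 breeding pairs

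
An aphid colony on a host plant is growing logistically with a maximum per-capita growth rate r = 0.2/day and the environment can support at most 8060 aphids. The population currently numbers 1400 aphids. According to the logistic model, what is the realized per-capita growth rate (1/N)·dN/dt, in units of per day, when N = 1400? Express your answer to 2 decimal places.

(1/N)·dN/dt = r(1 − N/K) = 0.2 × (1 − 1400/8060).
= 0.2 × 0.8263 = 0.16526.

0.17 per day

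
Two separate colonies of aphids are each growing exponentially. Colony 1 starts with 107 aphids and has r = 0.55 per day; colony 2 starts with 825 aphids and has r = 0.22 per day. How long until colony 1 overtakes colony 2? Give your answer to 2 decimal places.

Set 107·e^(0.55t) = 825·e^(0.22t).
e^((0.55 − 0.22)t) = 825/107 → e^(0.33·t) = 7.7103.
0.33·t = ln(7.7103) = 2.0426, so t = 2.0426/0.33 = 6.1896.

6.19 days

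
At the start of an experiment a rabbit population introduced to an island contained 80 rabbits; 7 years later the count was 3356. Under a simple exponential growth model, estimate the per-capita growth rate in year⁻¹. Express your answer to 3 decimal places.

0.534 per year

From N(t) = N₀·e^(rt): e^(r·7) = 3356/80 = 41.95.
r·7 = ln(41.95) = 3.7365, so r = 3.7365/7 = 0.53378.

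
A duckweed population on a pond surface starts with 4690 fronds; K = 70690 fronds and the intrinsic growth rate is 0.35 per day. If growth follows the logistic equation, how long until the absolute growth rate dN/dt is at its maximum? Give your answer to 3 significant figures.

Logistic growth is fastest at N = K/2 = 35345.
A = (K − N₀)/N₀ = 14.072. Set K/(1 + A·e^(−rt)) = K/2 → A·e^(−rt) = 1.
e^(−0.35t) = 1/14.072 = 0.0710606, so t = ln(14.072)/0.35 = 2.6442/0.35 = 7.5549.

7.55 days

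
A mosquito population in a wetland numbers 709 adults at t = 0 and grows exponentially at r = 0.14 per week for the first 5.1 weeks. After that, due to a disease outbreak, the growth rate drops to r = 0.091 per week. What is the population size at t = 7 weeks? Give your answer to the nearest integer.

1721 adults

Phase 1: N(5.1) = 709·e^(0.14×5.1) = 709·e^0.714 = 1447.88.
Phase 2 runs for 7 − 5.1 = 1.9 weeks at r = 0.091.
N(7) = 1447.88·e^(0.091×1.9) = 1447.88·e^0.1729 = 1721.16.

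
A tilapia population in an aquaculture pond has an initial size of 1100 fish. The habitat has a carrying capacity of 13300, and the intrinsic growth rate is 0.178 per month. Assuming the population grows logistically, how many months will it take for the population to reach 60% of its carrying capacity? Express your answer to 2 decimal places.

A = (K − N₀)/N₀ = (13300 − 1100)/1100 = 11.091.
Solve 13300/(1 + 11.091·e^(−0.178t)) = 7980: 1 + 11.091·e^(−0.178t) = 1.6667, so e^(−0.178t) = 0.0601093.
−0.178·t = ln(0.0601093) = -2.8116, so t = 2.8116/0.178 = 15.795.

15.80 months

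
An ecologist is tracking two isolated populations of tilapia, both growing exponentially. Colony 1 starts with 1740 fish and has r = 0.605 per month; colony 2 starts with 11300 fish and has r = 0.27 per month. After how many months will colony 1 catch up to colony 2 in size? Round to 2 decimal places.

5.58 months

Set 1740·e^(0.605t) = 11300·e^(0.27t).
e^((0.605 − 0.27)t) = 11300/1740 → e^(0.335·t) = 6.4943.
0.335·t = ln(6.4943) = 1.8709, so t = 1.8709/0.335 = 5.5848.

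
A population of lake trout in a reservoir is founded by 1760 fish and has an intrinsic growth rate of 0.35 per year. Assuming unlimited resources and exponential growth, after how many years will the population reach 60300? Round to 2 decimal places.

10.10 years

Set N₀·e^(rt) = 60300: e^(0.35·t) = 60300/1760 = 34.261.
0.35·t = ln(34.261) = 3.534, so t = 3.534/0.35 = 10.097.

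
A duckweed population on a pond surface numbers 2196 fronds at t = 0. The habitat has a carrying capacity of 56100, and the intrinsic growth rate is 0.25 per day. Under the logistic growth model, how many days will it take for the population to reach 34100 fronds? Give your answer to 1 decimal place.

A = (K − N₀)/N₀ = (56100 − 2196)/2196 = 24.546.
Solve 56100/(1 + 24.546·e^(−0.25t)) = 34100: 1 + 24.546·e^(−0.25t) = 1.6452, so e^(−0.25t) = 0.0262833.
−0.25·t = ln(0.0262833) = -3.6388, so t = 3.6388/0.25 = 14.555.

14.6 days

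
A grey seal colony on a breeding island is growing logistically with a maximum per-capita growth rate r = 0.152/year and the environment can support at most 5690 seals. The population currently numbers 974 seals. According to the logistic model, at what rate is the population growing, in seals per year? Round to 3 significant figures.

dN/dt = rN(1 − N/K) = 0.152 × 974 × (1 − 974/5690).
1 − 974/5690 = 0.82882; dN/dt = 0.152 × 974 × 0.82882 = 122.71.

123 seals per year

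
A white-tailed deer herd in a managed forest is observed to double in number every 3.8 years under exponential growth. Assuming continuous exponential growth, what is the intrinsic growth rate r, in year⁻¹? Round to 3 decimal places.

r = ln(2)/t_d = 0.6931/3.8 = 0.18241.

0.182 per year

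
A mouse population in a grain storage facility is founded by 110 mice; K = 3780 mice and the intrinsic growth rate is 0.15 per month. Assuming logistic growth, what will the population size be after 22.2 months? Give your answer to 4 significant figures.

1723 mice

A = (K − N₀)/N₀ = (3780 − 110)/110 = 33.364.
N(t) = K/(1 + A·e^(−rt)) = 3780/(1 + 33.364×e^(−0.15×22.2)).
e^(−3.33) = 0.035793; denominator = 1 + 33.364×0.035793 = 2.1942.
N = 3780/2.1942 = 1722.73.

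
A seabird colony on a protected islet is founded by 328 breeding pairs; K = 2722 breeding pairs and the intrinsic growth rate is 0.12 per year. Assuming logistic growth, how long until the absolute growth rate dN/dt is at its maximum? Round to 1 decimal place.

Logistic growth is fastest at N = K/2 = 1361.
A = (K − N₀)/N₀ = 7.2988. Set K/(1 + A·e^(−rt)) = K/2 → A·e^(−rt) = 1.
e^(−0.12t) = 1/7.2988 = 0.137009, so t = ln(7.2988)/0.12 = 1.9877/0.12 = 16.564.

16.6 years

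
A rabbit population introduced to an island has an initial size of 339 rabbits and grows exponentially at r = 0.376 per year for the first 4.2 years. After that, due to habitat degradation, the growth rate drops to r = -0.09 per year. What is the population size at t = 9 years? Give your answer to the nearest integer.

1068 rabbits

Phase 1: N(4.2) = 339·e^(0.376×4.2) = 339·e^1.579 = 1644.51.
Phase 2 runs for 9 − 4.2 = 4.8 years at r = -0.09.
N(9) = 1644.51·e^(-0.09×4.8) = 1644.51·e^-0.432 = 1067.63.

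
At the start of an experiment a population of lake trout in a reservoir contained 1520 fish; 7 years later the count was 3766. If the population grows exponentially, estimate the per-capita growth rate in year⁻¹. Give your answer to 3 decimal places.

0.130 per year

From N(t) = N₀·e^(rt): e^(r·7) = 3766/1520 = 2.4776.
r·7 = ln(2.4776) = 0.9073, so r = 0.9073/7 = 0.12961.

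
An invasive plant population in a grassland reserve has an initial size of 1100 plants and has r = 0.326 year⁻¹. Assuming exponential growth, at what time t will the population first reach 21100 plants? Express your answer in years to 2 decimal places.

9.06 years

Set N₀·e^(rt) = 21100: e^(0.326·t) = 21100/1100 = 19.182.
0.326·t = ln(19.182) = 2.954, so t = 2.954/0.326 = 9.0612.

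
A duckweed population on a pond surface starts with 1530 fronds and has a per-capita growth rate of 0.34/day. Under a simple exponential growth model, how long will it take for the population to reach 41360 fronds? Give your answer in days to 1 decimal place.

9.7 days

Set N₀·e^(rt) = 41360: e^(0.34·t) = 41360/1530 = 27.033.
0.34·t = ln(27.033) = 3.297, so t = 3.297/0.34 = 9.6972.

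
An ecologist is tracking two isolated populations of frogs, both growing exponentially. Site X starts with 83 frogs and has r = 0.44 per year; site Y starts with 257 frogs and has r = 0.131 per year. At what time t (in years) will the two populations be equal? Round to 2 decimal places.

Set 83·e^(0.44t) = 257·e^(0.131t).
e^((0.44 − 0.131)t) = 257/83 → e^(0.309·t) = 3.0964.
0.309·t = ln(3.0964) = 1.1302, so t = 1.1302/0.309 = 3.6577.

3.66 years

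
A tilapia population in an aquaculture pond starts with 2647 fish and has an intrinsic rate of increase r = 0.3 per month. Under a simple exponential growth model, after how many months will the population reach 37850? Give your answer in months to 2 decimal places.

Set N₀·e^(rt) = 37850: e^(0.3·t) = 37850/2647 = 14.299.
0.3·t = ln(14.299) = 2.6602, so t = 2.6602/0.3 = 8.8673.

8.87 months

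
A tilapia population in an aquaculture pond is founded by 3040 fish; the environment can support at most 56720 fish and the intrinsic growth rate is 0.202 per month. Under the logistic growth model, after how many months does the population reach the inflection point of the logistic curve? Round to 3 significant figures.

Logistic growth is fastest at N = K/2 = 28360.
A = (K − N₀)/N₀ = 17.658. Set K/(1 + A·e^(−rt)) = K/2 → A·e^(−rt) = 1.
e^(−0.202t) = 1/17.658 = 0.0566319, so t = ln(17.658)/0.202 = 2.8712/0.202 = 14.214.

14.2 months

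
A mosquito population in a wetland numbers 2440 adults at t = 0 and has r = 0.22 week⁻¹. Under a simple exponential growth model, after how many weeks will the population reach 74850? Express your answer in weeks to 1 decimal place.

15.6 weeks

Set N₀·e^(rt) = 74850: e^(0.22·t) = 74850/2440 = 30.676.
0.22·t = ln(30.676) = 3.4235, so t = 3.4235/0.22 = 15.561.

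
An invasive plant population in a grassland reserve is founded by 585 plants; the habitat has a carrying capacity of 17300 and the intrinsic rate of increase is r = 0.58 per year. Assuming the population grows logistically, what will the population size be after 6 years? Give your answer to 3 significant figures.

A = (K − N₀)/N₀ = (17300 − 585)/585 = 28.573.
N(t) = K/(1 + A·e^(−rt)) = 17300/(1 + 28.573×e^(−0.58×6)).
e^(−3.48) = 0.030807; denominator = 1 + 28.573×0.030807 = 1.8802.
N = 17300/1.8802 = 9200.91.

9200 plants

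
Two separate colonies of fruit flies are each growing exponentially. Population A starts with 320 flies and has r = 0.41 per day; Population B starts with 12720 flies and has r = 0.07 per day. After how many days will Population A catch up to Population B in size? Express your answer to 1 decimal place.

Set 320·e^(0.41t) = 12720·e^(0.07t).
e^((0.41 − 0.07)t) = 12720/320 → e^(0.34·t) = 39.75.
0.34·t = ln(39.75) = 3.6826, so t = 3.6826/0.34 = 10.831.

10.8 days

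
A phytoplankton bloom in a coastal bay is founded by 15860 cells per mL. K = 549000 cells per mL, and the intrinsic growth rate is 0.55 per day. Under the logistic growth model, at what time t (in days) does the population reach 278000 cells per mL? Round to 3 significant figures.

6.44 days

A = (K − N₀)/N₀ = (549000 − 15860)/15860 = 33.615.
Solve 549000/(1 + 33.615·e^(−0.55t)) = 278000: 1 + 33.615·e^(−0.55t) = 1.9748, so e^(−0.55t) = 0.0289992.
−0.55·t = ln(0.0289992) = -3.5405, so t = 3.5405/0.55 = 6.4372.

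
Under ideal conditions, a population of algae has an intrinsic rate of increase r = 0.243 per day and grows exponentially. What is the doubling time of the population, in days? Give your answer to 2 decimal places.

Doubling time t_d = ln(2)/r = 0.6931/0.243 = 2.8525.

2.85 days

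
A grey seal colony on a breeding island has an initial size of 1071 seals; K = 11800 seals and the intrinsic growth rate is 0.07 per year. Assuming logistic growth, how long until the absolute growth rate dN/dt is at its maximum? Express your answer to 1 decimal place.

32.9 years

Logistic growth is fastest at N = K/2 = 5900.
A = (K − N₀)/N₀ = 10.018. Set K/(1 + A·e^(−rt)) = K/2 → A·e^(−rt) = 1.
e^(−0.07t) = 1/10.018 = 0.0998229, so t = ln(10.018)/0.07 = 2.3044/0.07 = 32.919.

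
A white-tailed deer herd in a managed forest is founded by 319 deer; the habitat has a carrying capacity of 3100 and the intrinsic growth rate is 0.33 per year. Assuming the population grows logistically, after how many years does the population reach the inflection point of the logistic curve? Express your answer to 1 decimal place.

6.6 years

Logistic growth is fastest at N = K/2 = 1550.
A = (K − N₀)/N₀ = 8.7179. Set K/(1 + A·e^(−rt)) = K/2 → A·e^(−rt) = 1.
e^(−0.33t) = 1/8.7179 = 0.114707, so t = ln(8.7179)/0.33 = 2.1654/0.33 = 6.5617.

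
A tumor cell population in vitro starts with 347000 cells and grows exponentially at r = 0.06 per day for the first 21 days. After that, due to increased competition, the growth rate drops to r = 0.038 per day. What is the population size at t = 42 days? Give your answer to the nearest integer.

Phase 1: N(21) = 347000·e^(0.06×21) = 347000·e^1.26 = 1.223321×10^6.
Phase 2 runs for 42 − 21 = 21 days at r = 0.038.
N(42) = 1.223321×10^6·e^(0.038×21) = 1.223321×10^6·e^0.798 = 2.717112×10^6.

2717112 cells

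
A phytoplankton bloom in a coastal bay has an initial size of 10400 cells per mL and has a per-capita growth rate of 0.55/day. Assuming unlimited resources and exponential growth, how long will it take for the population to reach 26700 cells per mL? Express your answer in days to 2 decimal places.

1.71 days

Set N₀·e^(rt) = 26700: e^(0.55·t) = 26700/10400 = 2.5673.
0.55·t = ln(2.5673) = 0.94286, so t = 0.94286/0.55 = 1.7143.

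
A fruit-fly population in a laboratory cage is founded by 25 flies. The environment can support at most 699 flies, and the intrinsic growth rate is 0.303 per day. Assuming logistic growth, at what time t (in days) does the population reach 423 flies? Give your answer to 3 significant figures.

12.3 days

A = (K − N₀)/N₀ = (699 − 25)/25 = 26.96.
Solve 699/(1 + 26.96·e^(−0.303t)) = 423: 1 + 26.96·e^(−0.303t) = 1.6525, so e^(−0.303t) = 0.0242019.
−0.303·t = ln(0.0242019) = -3.7213, so t = 3.7213/0.303 = 12.282.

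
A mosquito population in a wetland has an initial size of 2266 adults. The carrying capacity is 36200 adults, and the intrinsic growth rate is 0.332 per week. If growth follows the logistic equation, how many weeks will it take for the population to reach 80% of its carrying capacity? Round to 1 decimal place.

A = (K − N₀)/N₀ = (36200 − 2266)/2266 = 14.975.
Solve 36200/(1 + 14.975·e^(−0.332t)) = 28960: 1 + 14.975·e^(−0.332t) = 1.25, so e^(−0.332t) = 0.0166942.
−0.332·t = ln(0.0166942) = -4.0927, so t = 4.0927/0.332 = 12.327.

12.3 weeks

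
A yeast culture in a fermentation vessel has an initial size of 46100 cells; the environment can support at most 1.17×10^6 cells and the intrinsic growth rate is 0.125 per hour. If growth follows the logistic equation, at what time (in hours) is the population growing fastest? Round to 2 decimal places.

Logistic growth is fastest at N = K/2 = 585000.
A = (K − N₀)/N₀ = 24.38. Set K/(1 + A·e^(−rt)) = K/2 → A·e^(−rt) = 1.
e^(−0.125t) = 1/24.38 = 0.0410179, so t = ln(24.38)/0.125 = 3.1937/0.125 = 25.55.

25.55 hours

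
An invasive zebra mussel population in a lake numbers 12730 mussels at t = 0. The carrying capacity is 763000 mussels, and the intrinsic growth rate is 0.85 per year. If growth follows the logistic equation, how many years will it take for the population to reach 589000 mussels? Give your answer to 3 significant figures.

6.23 years

A = (K − N₀)/N₀ = (763000 − 12730)/12730 = 58.937.
Solve 763000/(1 + 58.937·e^(−0.85t)) = 589000: 1 + 58.937·e^(−0.85t) = 1.2954, so e^(−0.85t) = 0.00501239.
−0.85·t = ln(0.00501239) = -5.2958, so t = 5.2958/0.85 = 6.2304.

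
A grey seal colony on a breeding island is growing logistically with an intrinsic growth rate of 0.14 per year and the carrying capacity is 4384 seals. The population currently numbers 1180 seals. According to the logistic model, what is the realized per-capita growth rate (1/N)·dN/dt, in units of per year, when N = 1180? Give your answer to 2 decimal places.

0.10 per year

(1/N)·dN/dt = r(1 − N/K) = 0.14 × (1 − 1180/4384).
= 0.14 × 0.73084 = 0.10232.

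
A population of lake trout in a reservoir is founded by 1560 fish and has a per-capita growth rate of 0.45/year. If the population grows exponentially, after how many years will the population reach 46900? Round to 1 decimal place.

Set N₀·e^(rt) = 46900: e^(0.45·t) = 46900/1560 = 30.064.
0.45·t = ln(30.064) = 3.4033, so t = 3.4033/0.45 = 7.563.

7.6 years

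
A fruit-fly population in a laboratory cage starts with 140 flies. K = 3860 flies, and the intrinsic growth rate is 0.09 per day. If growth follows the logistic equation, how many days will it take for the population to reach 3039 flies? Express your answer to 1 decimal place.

A = (K − N₀)/N₀ = (3860 − 140)/140 = 26.571.
Solve 3860/(1 + 26.571·e^(−0.09t)) = 3039: 1 + 26.571·e^(−0.09t) = 1.2702, so e^(−0.09t) = 0.0101671.
−0.09·t = ln(0.0101671) = -4.5886, so t = 4.5886/0.09 = 50.984.

51.0 days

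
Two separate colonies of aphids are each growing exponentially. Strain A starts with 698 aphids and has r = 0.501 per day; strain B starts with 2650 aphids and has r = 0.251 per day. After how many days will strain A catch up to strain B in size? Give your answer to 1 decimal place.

5.3 days

Set 698·e^(0.501t) = 2650·e^(0.251t).
e^((0.501 − 0.251)t) = 2650/698 → e^(0.25·t) = 3.7966.
0.25·t = ln(3.7966) = 1.3341, so t = 1.3341/0.25 = 5.3364.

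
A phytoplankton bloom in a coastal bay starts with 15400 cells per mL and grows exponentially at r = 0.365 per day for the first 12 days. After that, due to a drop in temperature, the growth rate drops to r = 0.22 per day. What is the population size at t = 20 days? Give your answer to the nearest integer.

Phase 1: N(12) = 15400·e^(0.365×12) = 15400·e^4.38 = 1.229506×10^6.
Phase 2 runs for 20 − 12 = 8 days at r = 0.22.
N(20) = 1.229506×10^6·e^(0.22×8) = 1.229506×10^6·e^1.76 = 7.146425×10^6.

7146425 cells per mL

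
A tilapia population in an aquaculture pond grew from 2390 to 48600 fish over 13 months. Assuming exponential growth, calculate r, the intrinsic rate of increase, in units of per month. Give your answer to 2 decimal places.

From N(t) = N₀·e^(rt): e^(r·13) = 48600/2390 = 20.335.
r·13 = ln(20.335) = 3.0123, so r = 3.0123/13 = 0.23172.

0.23 per month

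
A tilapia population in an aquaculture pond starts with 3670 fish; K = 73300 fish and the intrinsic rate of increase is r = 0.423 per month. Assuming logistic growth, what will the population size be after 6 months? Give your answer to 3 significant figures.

A = (K − N₀)/N₀ = (73300 − 3670)/3670 = 18.973.
N(t) = K/(1 + A·e^(−rt)) = 73300/(1 + 18.973×e^(−0.423×6)).
e^(−2.538) = 0.079024; denominator = 1 + 18.973×0.079024 = 2.4993.
N = 73300/2.4993 = 29328.1.

29300 fish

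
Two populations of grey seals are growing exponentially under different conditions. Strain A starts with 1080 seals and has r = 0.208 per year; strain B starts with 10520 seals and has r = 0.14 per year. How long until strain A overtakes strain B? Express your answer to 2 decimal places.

33.48 years

Set 1080·e^(0.208t) = 10520·e^(0.14t).
e^((0.208 − 0.14)t) = 10520/1080 → e^(0.068·t) = 9.7407.
0.068·t = ln(9.7407) = 2.2763, so t = 2.2763/0.068 = 33.475.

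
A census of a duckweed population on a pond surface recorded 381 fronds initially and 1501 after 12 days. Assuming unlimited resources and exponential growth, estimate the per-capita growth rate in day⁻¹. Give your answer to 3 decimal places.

From N(t) = N₀·e^(rt): e^(r·12) = 1501/381 = 3.9396.
r·12 = ln(3.9396) = 1.3711, so r = 1.3711/12 = 0.11426.

0.114 per day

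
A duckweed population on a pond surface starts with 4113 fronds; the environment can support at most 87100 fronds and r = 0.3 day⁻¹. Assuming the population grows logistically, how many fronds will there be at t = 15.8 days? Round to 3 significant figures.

74000 fronds

A = (K − N₀)/N₀ = (87100 − 4113)/4113 = 20.177.
N(t) = K/(1 + A·e^(−rt)) = 87100/(1 + 20.177×e^(−0.3×15.8)).
e^(−4.74) = 0.0087386; denominator = 1 + 20.177×0.0087386 = 1.1763.
N = 87100/1.1763 = 74044.6.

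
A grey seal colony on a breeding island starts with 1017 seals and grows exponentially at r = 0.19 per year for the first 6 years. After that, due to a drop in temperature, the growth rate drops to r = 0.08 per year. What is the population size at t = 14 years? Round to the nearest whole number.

Phase 1: N(6) = 1017·e^(0.19×6) = 1017·e^1.14 = 3179.92.
Phase 2 runs for 14 − 6 = 8 years at r = 0.08.
N(14) = 3179.92·e^(0.08×8) = 3179.92·e^0.64 = 6030.66.

6031 seals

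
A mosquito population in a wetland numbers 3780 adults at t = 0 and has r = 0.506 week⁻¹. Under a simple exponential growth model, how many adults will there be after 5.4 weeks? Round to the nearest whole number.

58098 adults

N(t) = N₀·e^(rt) = 3780 × e^(0.506×5.4) = 3780 × e^2.732.
e^2.732 ≈ 15.37, so N ≈ 3780 × 15.37 = 58097.6.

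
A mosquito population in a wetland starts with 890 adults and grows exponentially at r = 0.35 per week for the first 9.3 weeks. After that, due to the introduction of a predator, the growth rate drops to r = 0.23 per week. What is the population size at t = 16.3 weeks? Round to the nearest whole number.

Phase 1: N(9.3) = 890·e^(0.35×9.3) = 890·e^3.255 = 23068.5.
Phase 2 runs for 16.3 − 9.3 = 7 weeks at r = 0.23.
N(16.3) = 23068.5·e^(0.23×7) = 23068.5·e^1.61 = 115407.

115407 adults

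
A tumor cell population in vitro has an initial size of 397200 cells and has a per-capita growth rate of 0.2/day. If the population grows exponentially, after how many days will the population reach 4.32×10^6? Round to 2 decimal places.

Set N₀·e^(rt) = 4.32×10^6: e^(0.2·t) = 4.32×10^6/397200 = 10.876.
0.2·t = ln(10.876) = 2.3866, so t = 2.3866/0.2 = 11.933.

11.93 days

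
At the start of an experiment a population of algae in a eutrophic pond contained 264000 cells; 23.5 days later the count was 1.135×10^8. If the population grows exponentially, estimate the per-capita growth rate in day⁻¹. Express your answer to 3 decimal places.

From N(t) = N₀·e^(rt): e^(r·23.5) = 1.135×10^8/264000 = 429.92.
r·23.5 = ln(429.92) = 6.0636, so r = 6.0636/23.5 = 0.25803.

0.258 per day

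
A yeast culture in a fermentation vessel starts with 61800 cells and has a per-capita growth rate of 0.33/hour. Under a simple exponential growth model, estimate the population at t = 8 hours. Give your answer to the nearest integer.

N(t) = N₀·e^(rt) = 61800 × e^(0.33×8) = 61800 × e^2.64.
e^2.64 ≈ 14.013, so N ≈ 61800 × 14.013 = 866016.

866016 cells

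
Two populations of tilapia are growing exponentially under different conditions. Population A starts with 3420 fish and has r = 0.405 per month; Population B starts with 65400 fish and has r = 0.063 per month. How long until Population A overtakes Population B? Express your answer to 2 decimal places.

Set 3420·e^(0.405t) = 65400·e^(0.063t).
e^((0.405 − 0.063)t) = 65400/3420 → e^(0.342·t) = 19.123.
0.342·t = ln(19.123) = 2.9509, so t = 2.9509/0.342 = 8.6283.

8.63 months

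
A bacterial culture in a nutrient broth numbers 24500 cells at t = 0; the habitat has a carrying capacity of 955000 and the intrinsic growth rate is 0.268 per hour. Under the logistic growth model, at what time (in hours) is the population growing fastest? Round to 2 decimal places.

13.57 hours

Logistic growth is fastest at N = K/2 = 477500.
A = (K − N₀)/N₀ = 37.98. Set K/(1 + A·e^(−rt)) = K/2 → A·e^(−rt) = 1.
e^(−0.268t) = 1/37.98 = 0.0263299, so t = ln(37.98)/0.268 = 3.637/0.268 = 13.571.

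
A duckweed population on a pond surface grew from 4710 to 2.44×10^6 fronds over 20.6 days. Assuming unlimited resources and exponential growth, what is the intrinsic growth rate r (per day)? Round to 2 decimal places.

From N(t) = N₀·e^(rt): e^(r·20.6) = 2.44×10^6/4710 = 518.05.
r·20.6 = ln(518.05) = 6.2501, so r = 6.2501/20.6 = 0.3034.

0.30 per day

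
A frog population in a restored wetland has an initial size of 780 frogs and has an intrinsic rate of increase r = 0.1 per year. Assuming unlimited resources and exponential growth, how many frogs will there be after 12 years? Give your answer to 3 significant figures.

N(t) = N₀·e^(rt) = 780 × e^(0.1×12) = 780 × e^1.2.
e^1.2 ≈ 3.3201, so N ≈ 780 × 3.3201 = 2589.69.

2590 frogs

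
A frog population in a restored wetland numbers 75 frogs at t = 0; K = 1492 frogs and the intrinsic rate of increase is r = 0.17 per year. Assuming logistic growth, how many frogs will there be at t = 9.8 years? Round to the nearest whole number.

326 frogs

A = (K − N₀)/N₀ = (1492 − 75)/75 = 18.893.
N(t) = K/(1 + A·e^(−rt)) = 1492/(1 + 18.893×e^(−0.17×9.8)).
e^(−1.666) = 0.189; denominator = 1 + 18.893×0.189 = 4.5709.
N = 1492/4.5709 = 326.415.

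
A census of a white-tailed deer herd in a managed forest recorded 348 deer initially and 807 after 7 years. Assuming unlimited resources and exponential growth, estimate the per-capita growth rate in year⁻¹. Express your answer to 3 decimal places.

From N(t) = N₀·e^(rt): e^(r·7) = 807/348 = 2.319.
r·7 = ln(2.319) = 0.84112, so r = 0.84112/7 = 0.12016.

0.120 per year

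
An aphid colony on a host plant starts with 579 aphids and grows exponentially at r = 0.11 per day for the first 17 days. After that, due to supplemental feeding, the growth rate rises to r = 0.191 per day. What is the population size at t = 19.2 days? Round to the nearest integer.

5719 aphids

Phase 1: N(17) = 579·e^(0.11×17) = 579·e^1.87 = 3756.72.
Phase 2 runs for 19.2 − 17 = 2.2 days at r = 0.191.
N(19.2) = 3756.72·e^(0.191×2.2) = 3756.72·e^0.4202 = 5718.73.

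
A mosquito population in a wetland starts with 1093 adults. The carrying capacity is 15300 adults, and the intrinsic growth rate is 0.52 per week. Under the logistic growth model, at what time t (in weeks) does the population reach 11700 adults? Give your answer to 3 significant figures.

7.20 weeks

A = (K − N₀)/N₀ = (15300 − 1093)/1093 = 12.998.
Solve 15300/(1 + 12.998·e^(−0.52t)) = 11700: 1 + 12.998·e^(−0.52t) = 1.3077, so e^(−0.52t) = 0.023672.
−0.52·t = ln(0.023672) = -3.7435, so t = 3.7435/0.52 = 7.199.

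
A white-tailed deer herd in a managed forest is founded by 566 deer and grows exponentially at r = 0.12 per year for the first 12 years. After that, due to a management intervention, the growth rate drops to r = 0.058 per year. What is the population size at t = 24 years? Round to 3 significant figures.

4790 deer

Phase 1: N(12) = 566·e^(0.12×12) = 566·e^1.44 = 2388.91.
Phase 2 runs for 24 − 12 = 12 years at r = 0.058.
N(24) = 2388.91·e^(0.058×12) = 2388.91·e^0.696 = 4791.48.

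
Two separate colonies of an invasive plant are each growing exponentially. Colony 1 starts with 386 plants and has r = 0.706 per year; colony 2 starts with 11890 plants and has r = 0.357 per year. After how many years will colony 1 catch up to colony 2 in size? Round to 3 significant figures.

Set 386·e^(0.706t) = 11890·e^(0.357t).
e^((0.706 − 0.357)t) = 11890/386 → e^(0.349·t) = 30.803.
0.349·t = ln(30.803) = 3.4276, so t = 3.4276/0.349 = 9.8212.

9.82 years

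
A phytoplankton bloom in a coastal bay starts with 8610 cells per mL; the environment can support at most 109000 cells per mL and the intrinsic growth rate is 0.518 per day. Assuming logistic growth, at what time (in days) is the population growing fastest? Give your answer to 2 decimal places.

Logistic growth is fastest at N = K/2 = 54500.
A = (K − N₀)/N₀ = 11.66. Set K/(1 + A·e^(−rt)) = K/2 → A·e^(−rt) = 1.
e^(−0.518t) = 1/11.66 = 0.0857655, so t = ln(11.66)/0.518 = 2.4561/0.518 = 4.7416.

4.74 days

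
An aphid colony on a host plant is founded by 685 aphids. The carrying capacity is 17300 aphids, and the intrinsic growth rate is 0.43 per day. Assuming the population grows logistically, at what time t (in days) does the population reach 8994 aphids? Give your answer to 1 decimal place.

A = (K − N₀)/N₀ = (17300 − 685)/685 = 24.255.
Solve 17300/(1 + 24.255·e^(−0.43t)) = 8994: 1 + 24.255·e^(−0.43t) = 1.9235, so e^(−0.43t) = 0.0380741.
−0.43·t = ln(0.0380741) = -3.2682, so t = 3.2682/0.43 = 7.6005.

7.6 days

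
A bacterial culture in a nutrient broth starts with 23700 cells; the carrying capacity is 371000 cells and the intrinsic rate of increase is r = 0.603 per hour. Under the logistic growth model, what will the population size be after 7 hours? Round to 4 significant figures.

A = (K − N₀)/N₀ = (371000 − 23700)/23700 = 14.654.
N(t) = K/(1 + A·e^(−rt)) = 371000/(1 + 14.654×e^(−0.603×7)).
e^(−4.221) = 0.014684; denominator = 1 + 14.654×0.014684 = 1.2152.
N = 371000/1.2152 = 305305.

305300 cells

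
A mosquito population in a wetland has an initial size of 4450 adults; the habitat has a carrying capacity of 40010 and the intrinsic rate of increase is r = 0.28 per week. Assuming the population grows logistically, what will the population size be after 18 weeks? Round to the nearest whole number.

A = (K − N₀)/N₀ = (40010 − 4450)/4450 = 7.991.
N(t) = K/(1 + A·e^(−rt)) = 40010/(1 + 7.991×e^(−0.28×18)).
e^(−5.04) = 0.0064737; denominator = 1 + 7.991×0.0064737 = 1.0517.
N = 40010/1.0517 = 38042.

38042 adults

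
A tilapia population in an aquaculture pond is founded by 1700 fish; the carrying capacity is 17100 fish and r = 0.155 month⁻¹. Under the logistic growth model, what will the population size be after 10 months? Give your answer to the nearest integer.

5851 fish

A = (K − N₀)/N₀ = (17100 − 1700)/1700 = 9.0588.
N(t) = K/(1 + A·e^(−rt)) = 17100/(1 + 9.0588×e^(−0.155×10)).
e^(−1.55) = 0.21225; denominator = 1 + 9.0588×0.21225 = 2.9227.
N = 17100/2.9227 = 5850.72.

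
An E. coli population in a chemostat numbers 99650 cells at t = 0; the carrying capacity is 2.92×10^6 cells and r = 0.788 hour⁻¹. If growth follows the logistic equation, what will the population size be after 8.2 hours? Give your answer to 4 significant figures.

2796000 cells

A = (K − N₀)/N₀ = (2.92×10^6 − 99650)/99650 = 28.303.
N(t) = K/(1 + A·e^(−rt)) = 2.92×10^6/(1 + 28.303×e^(−0.788×8.2)).
e^(−6.462) = 0.0015623; denominator = 1 + 28.303×0.0015623 = 1.0442.
N = 2.92×10^6/1.0442 = 2.796354×10^6.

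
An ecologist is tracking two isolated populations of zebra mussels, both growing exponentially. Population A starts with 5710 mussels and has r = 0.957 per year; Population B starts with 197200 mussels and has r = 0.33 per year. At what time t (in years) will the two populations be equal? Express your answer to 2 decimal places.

5.65 years

Set 5710·e^(0.957t) = 197200·e^(0.33t).
e^((0.957 − 0.33)t) = 197200/5710 → e^(0.627·t) = 34.536.
0.627·t = ln(34.536) = 3.542, so t = 3.542/0.627 = 5.6491.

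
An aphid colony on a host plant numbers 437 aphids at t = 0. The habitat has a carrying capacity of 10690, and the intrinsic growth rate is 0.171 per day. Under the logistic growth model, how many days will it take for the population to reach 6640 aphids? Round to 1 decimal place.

A = (K − N₀)/N₀ = (10690 − 437)/437 = 23.462.
Solve 10690/(1 + 23.462·e^(−0.171t)) = 6640: 1 + 23.462·e^(−0.171t) = 1.6099, so e^(−0.171t) = 0.0259967.
−0.171·t = ln(0.0259967) = -3.6498, so t = 3.6498/0.171 = 21.344.

21.3 days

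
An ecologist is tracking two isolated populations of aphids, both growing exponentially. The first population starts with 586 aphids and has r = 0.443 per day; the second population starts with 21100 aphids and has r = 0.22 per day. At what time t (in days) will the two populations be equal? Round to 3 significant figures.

Set 586·e^(0.443t) = 21100·e^(0.22t).
e^((0.443 − 0.22)t) = 21100/586 → e^(0.223·t) = 36.007.
0.223·t = ln(36.007) = 3.5837, so t = 3.5837/0.223 = 16.07.

16.1 days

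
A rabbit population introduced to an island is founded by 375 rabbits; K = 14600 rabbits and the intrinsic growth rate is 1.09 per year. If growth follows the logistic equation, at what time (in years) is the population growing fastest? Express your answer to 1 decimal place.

Logistic growth is fastest at N = K/2 = 7300.
A = (K − N₀)/N₀ = 37.933. Set K/(1 + A·e^(−rt)) = K/2 → A·e^(−rt) = 1.
e^(−1.09t) = 1/37.933 = 0.026362, so t = ln(37.933)/1.09 = 3.6358/1.09 = 3.3356.

3.3 years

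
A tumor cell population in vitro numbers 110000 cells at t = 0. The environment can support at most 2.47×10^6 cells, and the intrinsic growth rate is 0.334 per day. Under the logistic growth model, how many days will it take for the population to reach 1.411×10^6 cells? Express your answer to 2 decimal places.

10.04 days

A = (K − N₀)/N₀ = (2.47×10^6 − 110000)/110000 = 21.455.
Solve 2.47×10^6/(1 + 21.455·e^(−0.334t)) = 1.411×10^6: 1 + 21.455·e^(−0.334t) = 1.7505, so e^(−0.334t) = 0.0349824.
−0.334·t = ln(0.0349824) = -3.3529, so t = 3.3529/0.334 = 10.039.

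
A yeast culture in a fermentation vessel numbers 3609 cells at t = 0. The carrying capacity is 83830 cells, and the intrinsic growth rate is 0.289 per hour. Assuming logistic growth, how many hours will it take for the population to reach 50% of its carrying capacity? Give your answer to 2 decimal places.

10.73 hours

A = (K − N₀)/N₀ = (83830 − 3609)/3609 = 22.228.
Solve 83830/(1 + 22.228·e^(−0.289t)) = 41915: 1 + 22.228·e^(−0.289t) = 2, so e^(−0.289t) = 0.0449882.
−0.289·t = ln(0.0449882) = -3.1014, so t = 3.1014/0.289 = 10.731.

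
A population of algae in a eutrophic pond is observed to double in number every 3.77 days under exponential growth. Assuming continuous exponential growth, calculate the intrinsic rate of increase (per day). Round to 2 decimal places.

r = ln(2)/t_d = 0.6931/3.77 = 0.18386.

0.18 per day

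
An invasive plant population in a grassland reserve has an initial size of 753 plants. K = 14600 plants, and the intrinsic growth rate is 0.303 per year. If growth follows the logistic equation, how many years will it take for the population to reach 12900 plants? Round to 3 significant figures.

A = (K − N₀)/N₀ = (14600 − 753)/753 = 18.389.
Solve 14600/(1 + 18.389·e^(−0.303t)) = 12900: 1 + 18.389·e^(−0.303t) = 1.1318, so e^(−0.303t) = 0.00716636.
−0.303·t = ln(0.00716636) = -4.9384, so t = 4.9384/0.303 = 16.298.

16.3 years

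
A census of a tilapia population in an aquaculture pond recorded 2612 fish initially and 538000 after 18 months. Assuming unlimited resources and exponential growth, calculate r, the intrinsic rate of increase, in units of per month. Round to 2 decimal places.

0.30 per month

From N(t) = N₀·e^(rt): e^(r·18) = 538000/2612 = 205.97.
r·18 = ln(205.97) = 5.3277, so r = 5.3277/18 = 0.29599.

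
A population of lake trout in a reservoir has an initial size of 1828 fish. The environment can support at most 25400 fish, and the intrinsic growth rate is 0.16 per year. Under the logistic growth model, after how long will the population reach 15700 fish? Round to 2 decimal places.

18.99 years

A = (K − N₀)/N₀ = (25400 − 1828)/1828 = 12.895.
Solve 25400/(1 + 12.895·e^(−0.16t)) = 15700: 1 + 12.895·e^(−0.16t) = 1.6178, so e^(−0.16t) = 0.0479128.
−0.16·t = ln(0.0479128) = -3.0384, so t = 3.0384/0.16 = 18.99.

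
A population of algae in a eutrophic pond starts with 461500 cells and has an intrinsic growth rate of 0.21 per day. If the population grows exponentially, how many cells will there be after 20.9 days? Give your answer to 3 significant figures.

37200000 cells

N(t) = N₀·e^(rt) = 461500 × e^(0.21×20.9) = 461500 × e^4.389.
e^4.389 ≈ 80.56, so N ≈ 461500 × 80.56 = 3.717836×10^7.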